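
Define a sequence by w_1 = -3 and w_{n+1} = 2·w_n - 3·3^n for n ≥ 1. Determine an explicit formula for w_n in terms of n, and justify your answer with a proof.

Computing the first terms: w_1 = -3, w_2 = -15, w_3 = -57. This suggests w_n = 3·2^n - 3^(n + 1).
Base case (n = 1): the formula gives -3 = -3 = w_1.
Suppose the result is true for n = p, so w_p = 3·2^p - 3^(p + 1).
Then w_{p+1} = 2·w_p - 3·3^p = 2·(3·2^p - 3^(p + 1)) - 3·3^p = 3·2^(p + 1) - 3^(p + 2) = 3·2^(p+1) - 3^((p+1) + 1),
which is the claimed formula at n = p+1.
Hence, by induction on n, the claim holds for every n ≥ 1.

w_n = 3·2^n - 3^(n + 1)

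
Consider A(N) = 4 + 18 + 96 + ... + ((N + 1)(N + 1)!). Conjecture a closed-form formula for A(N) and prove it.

We claim A(N) = (N + 2)! - 2 for all N ≥ 1.
For the base case N = 1: A(1) = 4, and the closed form gives 4. They agree.
Suppose the result is true for N = i, so A(i) = (i + 2)! - 2.
Then A(i+1) = A(i) + ((i + 2)(i + 2)!) = ((i + 2)! - 2) + ((i + 2)(i + 2)!).
Simplifying, A(i+1) = ((i+1) + 2)! - 2,
which is the closed form with N = i+1.
By induction, the statement is established for all N ≥ 1.

A(N) = (N + 2)! - 2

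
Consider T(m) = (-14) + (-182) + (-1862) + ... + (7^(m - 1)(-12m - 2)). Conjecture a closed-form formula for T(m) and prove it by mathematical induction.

We claim T(m) = -2·7^m·m for all m ≥ 1.
Base step (m = 1): T(1) = -14, and the closed form gives -14. They agree.
Suppose the result is true for m = k, so T(k) = -2·7^k·k.
Then T(k+1) = T(k) + (7^k(-12k - 14)) = (-2·7^k·k) + (7^k(-12k - 14)).
Simplifying, T(k+1) = 14·7^k(-k - 1) = -2·7^(k+1)·(k+1),
which is the closed form with m = k+1.
Hence, by induction on m, the claim holds for every m ≥ 1.

T(m) = -2·7^m·m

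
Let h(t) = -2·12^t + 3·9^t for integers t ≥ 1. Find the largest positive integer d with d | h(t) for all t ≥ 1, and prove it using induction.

Computing the first values: h(1) = 3 and h(2) = -45; gcd(3, -45) = 3, so d ≤ 3.
We prove 3 | -2·12^t + 3·9^t for all t ≥ 1 by induction on t.
When t = 1: h(1) = 3 = 3·(1), so 3 | h(1).
Inductive step: assume the claim holds for t = r, i.e. 3 | h(r). Then
h(r+1) − 12·h(r) = (-2·12^(r+1) + 3·9^(r+1)) − 12·(-2·12^r + 3·9^r) = (3)·9^r·(9 − 12) = (-9)·9^r. Since 3 | h(r) by the inductive hypothesis, 3 | 12·h(r); and 3 | -9 since -9 = 3·-3. Therefore 3 | h(r+1).
By induction, the statement is established for all t ≥ 1.
Therefore the largest such d is 3.

d = 3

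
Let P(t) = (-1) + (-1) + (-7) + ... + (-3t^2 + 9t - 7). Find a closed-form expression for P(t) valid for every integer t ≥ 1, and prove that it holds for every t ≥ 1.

We claim P(t) = -t(t^2 - 3t + 3) for all t ≥ 1.
When t = 1: P(1) = -1, and the closed form gives -1. They agree.
Inductive step: suppose the statement holds for some j ≥ 1, so P(j) = j(-j^2 + 3j - 3).
Then P(j+1) = P(j) + (-3j^2 + 3j - 1) = (j(-j^2 + 3j - 3)) + (-3j^2 + 3j - 1).
Simplifying, P(j+1) = -(j + 1)(j^2 - j + 1) = -(j+1)((j+1)^2 - 3(j+1) + 3),
which is the closed form with t = j+1.
This completes the induction.

P(t) = -t(t^2 - 3t + 3)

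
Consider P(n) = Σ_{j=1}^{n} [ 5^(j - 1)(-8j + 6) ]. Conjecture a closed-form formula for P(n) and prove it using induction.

P(n) = 2·5^n(-n + 1) - 2

We claim P(n) = 2·5^n(-n + 1) - 2 for all n ≥ 1.
Base case (n = 1): P(1) = -2, and the closed form gives -2. They agree.
For the inductive step, assume it holds for an arbitrary j ≥ 1, so P(j) = 2·5^j(-j + 1) - 2.
Then P(j+1) = P(j) + (5^j(-8j - 2)) = (2·5^j(-j + 1) - 2) + (5^j(-8j - 2)).
Simplifying, P(j+1) = -10·5^j·j - 2 = 2·5^(j+1)(-(j+1) + 1) - 2,
which is the closed form with n = j+1.
This completes the induction.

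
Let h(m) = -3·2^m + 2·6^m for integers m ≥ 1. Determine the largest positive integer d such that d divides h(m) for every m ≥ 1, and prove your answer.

d = 6

Computing the first values: h(1) = 6 and h(2) = 60; gcd(6, 60) = 6, so d ≤ 6.
We prove 6 | -3·2^m + 2·6^m for all m ≥ 1 by induction on m.
When m = 1: h(1) = 6 = 6·(1), so 6 | h(1).
For the inductive step, assume it holds for an arbitrary j ≥ 1, i.e. 6 | h(j). Then
h(j+1) − 6·h(j) = (-3·2^(j+1) + 2·6^(j+1)) − 6·(-3·2^j + 2·6^j) = (-3)·2^j·(2 − 6) = (12)·2^j. Since 6 | h(j) by the inductive hypothesis, 6 | 6·h(j); and 6 | 12 since 12 = 6·2. Therefore 6 | h(j+1).
This completes the induction.
Therefore the largest such d is 6.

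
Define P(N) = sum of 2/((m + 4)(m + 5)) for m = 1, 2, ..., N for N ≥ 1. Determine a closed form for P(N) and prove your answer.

We claim P(N) = 2N/(5(N + 5)) for all N ≥ 1.
For the base case N = 1: P(1) = 1/15, and the closed form gives 1/15. They agree.
For the inductive step, assume it holds for an arbitrary m ≥ 1, so P(m) = 2m/(5(m + 5)).
Then P(m+1) = P(m) + (2/((m + 5)(m + 6))) = (2m/(5(m + 5))) + (2/((m + 5)(m + 6))).
Simplifying, P(m+1) = 2(m + 1)/(5(m + 6)) = 2(m+1)/(5((m+1) + 5)),
which is the closed form with N = m+1.
Hence, by induction on N, the claim holds for every N ≥ 1.

P(N) = 2N/(5(N + 5))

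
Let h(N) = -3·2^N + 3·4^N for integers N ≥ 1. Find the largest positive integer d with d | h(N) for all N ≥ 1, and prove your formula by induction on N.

Computing the first values: h(1) = 6 and h(2) = 36; gcd(6, 36) = 6, so d ≤ 6.
We prove 6 | -3·2^N + 3·4^N for all N ≥ 1 by induction on N.
Base step (N = 1): h(1) = 6 = 6·(1), so 6 | h(1).
Inductive step: assume the claim holds for N = p, i.e. 6 | h(p). Then
h(p+1) − 4·h(p) = (-3·2^(p+1) + 3·4^(p+1)) − 4·(-3·2^p + 3·4^p) = (-3)·2^p·(2 − 4) = (6)·2^p. Since 6 | h(p) by the inductive hypothesis, 6 | 4·h(p); and 6 | 6 since 6 = 6·1. Therefore 6 | h(p+1).
Hence, by induction on N, the claim holds for every N ≥ 1.
Therefore the largest such d is 6.

d = 6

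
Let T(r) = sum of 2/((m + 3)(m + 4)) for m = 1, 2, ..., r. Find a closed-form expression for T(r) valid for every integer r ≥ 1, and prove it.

We claim T(r) = r/(2(r + 4)) for all r ≥ 1.
Base case (r = 1): T(1) = 1/10, and the closed form gives 1/10. They agree.
Suppose the result is true for r = m, so T(m) = m/(2(m + 4)).
Then T(m+1) = T(m) + (2/((m + 4)(m + 5))) = (m/(2(m + 4))) + (2/((m + 4)(m + 5))).
Simplifying, T(m+1) = (m + 1)/(2(m + 5)) = (m+1)/(2((m+1) + 4)),
which is the closed form with r = m+1.
This completes the induction.

T(r) = r/(2(r + 4))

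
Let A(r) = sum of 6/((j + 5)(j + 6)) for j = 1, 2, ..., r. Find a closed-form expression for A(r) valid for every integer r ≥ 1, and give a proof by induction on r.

We claim A(r) = r/(r + 6) for all r ≥ 1.
Base step (r = 1): A(1) = 1/7, and the closed form gives 1/7. They agree.
Suppose the result is true for r = j, so A(j) = j/(j + 6).
Then A(j+1) = A(j) + (6/((j + 6)(j + 7))) = (j/(j + 6)) + (6/((j + 6)(j + 7))).
Simplifying, A(j+1) = (j + 1)/(j + 7) = (j+1)/((j+1) + 6),
which is the closed form with r = j+1.
This completes the induction.

A(r) = r/(r + 6)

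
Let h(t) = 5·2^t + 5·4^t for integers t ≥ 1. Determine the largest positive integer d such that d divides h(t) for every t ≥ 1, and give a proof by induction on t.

d = 10

Computing the first values: h(1) = 30 and h(2) = 100; gcd(30, 100) = 10, so d ≤ 10.
We prove 10 | 5·2^t + 5·4^t for all t ≥ 1 by induction on t.
Base case (t = 1): h(1) = 30 = 10·(3), so 10 | h(1).
Suppose the result is true for t = i, i.e. 10 | h(i). Then
h(i+1) − 4·h(i) = (5·2^(i+1) + 5·4^(i+1)) − 4·(5·2^i + 5·4^i) = (5)·2^i·(2 − 4) = (-10)·2^i. Since 10 | h(i) by the inductive hypothesis, 10 | 4·h(i); and 10 | -10 since -10 = 10·-1. Therefore 10 | h(i+1).
Hence, by induction on t, the claim holds for every t ≥ 1.
Therefore the largest such d is 10.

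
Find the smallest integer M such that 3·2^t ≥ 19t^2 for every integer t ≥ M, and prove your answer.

M = 10

At t = 9: 1536 < 1539, so the inequality fails and M ≥ 10. We prove 3·2^t ≥ 19t^2 for all t ≥ 10.
For the base case t = 10: 3·2^t = 3072 and 19t^2 = 1900, so 3072 ≥ 1900.
Inductive step: assume the claim holds for t = j, so 3·2^j ≥ 19j^2.
Then 3·2^(j + 1) = 2·(3·2^j) ≥ 2·(19j^2).
Also, for j ≥ 10 we have 2·(19j^2) ≥ 19(j+1)^2, since 2 ≥ (1 + 1/j)^2 for all j ≥ 10.
Combining, 3·2^(j + 1) ≥ 19(j+1)^2.
Hence, by induction on t, the claim holds for every t ≥ 10.
Hence the smallest such M is 10.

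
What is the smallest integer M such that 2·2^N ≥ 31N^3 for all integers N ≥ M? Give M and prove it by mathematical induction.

At N = 15: 65536 < 104625, so the inequality fails and M ≥ 16. We prove 2·2^N ≥ 31N^3 for all N ≥ 16.
Base case (N = 16): 2·2^N = 131072 and 31N^3 = 126976, so 131072 ≥ 126976.
Suppose the result is true for N = r, so 2·2^r ≥ 31r^3.
Then 2·2^(r + 1) = 2·(2·2^r) ≥ 2·(31r^3).
Also, for r ≥ 16 we have 2·(31r^3) ≥ 31(r+1)^3, since 2 ≥ (1 + 1/r)^3 for all r ≥ 16.
Combining, 2·2^(r + 1) ≥ 31(r+1)^3.
This completes the induction.
Hence the smallest such M is 16.

M = 16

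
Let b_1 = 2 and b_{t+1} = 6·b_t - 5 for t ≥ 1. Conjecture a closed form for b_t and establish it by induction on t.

b_t = 6^(t - 1) + 1

Computing the first terms: b_1 = 2, b_2 = 7, b_3 = 37. This suggests b_t = 6^(t - 1) + 1.
For the base case t = 1: the formula gives 2 = 2 = b_1.
Suppose the result is true for t = m, so b_m = 6^(m - 1) + 1.
Then b_{m+1} = 6·b_m - 5 = 6·(6^(m - 1) + 1) - 5 = 6^m + 1 = 6^((m+1) - 1) + 1,
which is the claimed formula at t = m+1.
Hence, by induction on t, the claim holds for every t ≥ 1.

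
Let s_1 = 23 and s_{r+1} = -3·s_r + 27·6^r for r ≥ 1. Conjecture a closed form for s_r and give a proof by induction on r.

s_r = 5(-3)^(r - 1) + 3·6^r

Computing the first terms: s_1 = 23, s_2 = 93, s_3 = 693. This suggests s_r = 5(-3)^(r - 1) + 3·6^r.
When r = 1: the formula gives 23 = 23 = s_1.
Inductive step: assume the claim holds for r = i, so s_i = 5(-3)^(i - 1) + 3·6^i.
Then s_{i+1} = -3·s_i + 27·6^i = -3·(5(-3)^(i - 1) + 3·6^i) + 27·6^i = 5(-3)^i + 3·6^(i + 1) = 5(-3)^((i+1) - 1) + 3·6^(i+1),
which is the claimed formula at r = i+1.
This completes the induction.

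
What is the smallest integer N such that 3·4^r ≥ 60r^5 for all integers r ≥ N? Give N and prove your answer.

At r = 10: 3145728 < 6000000, so the inequality fails and N ≥ 11. We prove 3·4^r ≥ 60r^5 for all r ≥ 11.
Base step (r = 11): 3·4^r = 12582912 and 60r^5 = 9663060, so 12582912 ≥ 9663060.
Suppose the result is true for r = i, so 3·4^i ≥ 60i^5.
Then 3·4^(i + 1) = 4·(3·4^i) ≥ 4·(60i^5).
Also, for i ≥ 11 we have 4·(60i^5) ≥ 60(i+1)^5, since 4 ≥ (1 + 1/i)^5 for all i ≥ 11.
Combining, 3·4^(i + 1) ≥ 60(i+1)^5.
Hence, by induction on r, the claim holds for every r ≥ 11.
Hence the smallest such N is 11.

N = 11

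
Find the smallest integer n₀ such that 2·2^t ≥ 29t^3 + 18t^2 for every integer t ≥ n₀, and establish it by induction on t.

At t = 15: 65536 < 101925, so the inequality fails and n₀ ≥ 16. We prove 2·2^t ≥ 29t^3 + 18t^2 for all t ≥ 16.
When t = 16: 2·2^t = 131072 and 29t^3 + 18t^2 = 123392, so 131072 ≥ 123392.
Suppose the result is true for t = p, so 2·2^p ≥ 29p^3 + 18p^2.
Then 2·2^(p + 1) = 2·(2·2^p) ≥ 2·(29p^3 + 18p^2).
Also, for p ≥ 16 we have 2·(29p^3 + 18p^2) ≥ 29(p+1)^3 + 18(p+1)^2, since 2·(29p^3 + 18p^2) − (29(p+1)^3 + 18(p+1)^2) = 29p^3 - 69p^2 - 123p - 47, which is nonnegative for all p ≥ 16.
Combining, 2·2^(p + 1) ≥ 29(p+1)^3 + 18(p+1)^2.
This completes the induction.
Hence the smallest such n₀ is 16.

n₀ = 16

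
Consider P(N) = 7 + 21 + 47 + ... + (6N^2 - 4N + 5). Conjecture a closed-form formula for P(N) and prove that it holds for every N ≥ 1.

P(N) = N(2N^2 + N + 4)

We claim P(N) = N(2N^2 + N + 4) for all N ≥ 1.
When N = 1: P(1) = 7, and the closed form gives 7. They agree.
Inductive step: suppose the statement holds for some p ≥ 1, so P(p) = p(2p^2 + p + 4).
Then P(p+1) = P(p) + (6p^2 + 8p + 7) = (p(2p^2 + p + 4)) + (6p^2 + 8p + 7).
Simplifying, P(p+1) = (p + 1)(2p^2 + 5p + 7) = (p+1)(2(p+1)^2 + (p+1) + 4),
which is the closed form with N = p+1.
Hence, by induction on N, the claim holds for every N ≥ 1.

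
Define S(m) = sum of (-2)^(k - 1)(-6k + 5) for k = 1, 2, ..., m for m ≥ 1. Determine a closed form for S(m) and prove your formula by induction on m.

S(m) = (-2)^m(2m - 1) + 1

We claim S(m) = (-2)^m(2m - 1) + 1 for all m ≥ 1.
For the base case m = 1: S(1) = -1, and the closed form gives -1. They agree.
Inductive step: assume the claim holds for m = k, so S(k) = (-2)^k(2k - 1) + 1.
Then S(k+1) = S(k) + ((-2)^k(-6k - 1)) = ((-2)^k(2k - 1) + 1) + ((-2)^k(-6k - 1)).
Simplifying, S(k+1) = (-2)^(k + 1) - (-2)^(k + 2)k + 1 = (-2)^(k+1)(2(k+1) - 1) + 1,
which is the closed form with m = k+1.
By the principle of mathematical induction, the result holds for all m ≥ 1.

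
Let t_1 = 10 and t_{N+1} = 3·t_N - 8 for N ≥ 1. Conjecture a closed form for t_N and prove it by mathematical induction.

t_N = 2·3^N + 4

Computing the first terms: t_1 = 10, t_2 = 22, t_3 = 58. This suggests t_N = 2·3^N + 4.
For the base case N = 1: the formula gives 10 = 10 = t_1.
Inductive step: suppose the statement holds for some r ≥ 1, so t_r = 2·3^r + 4.
Then t_{r+1} = 3·t_r - 8 = 3·(2·3^r + 4) - 8 = 2·3^(r + 1) + 4,
which is the claimed formula at N = r+1.
This completes the induction.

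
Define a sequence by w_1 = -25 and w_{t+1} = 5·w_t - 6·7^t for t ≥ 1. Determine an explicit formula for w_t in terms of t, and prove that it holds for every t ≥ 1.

Computing the first terms: w_1 = -25, w_2 = -167, w_3 = -1129. This suggests w_t = -4·5^(t - 1) - 3·7^t.
Base step (t = 1): the formula gives -25 = -25 = w_1.
For the inductive step, assume it holds for an arbitrary j ≥ 1, so w_j = -4·5^(j - 1) - 3·7^j.
Then w_{j+1} = 5·w_j - 6·7^j = 5·(-4·5^(j - 1) - 3·7^j) - 6·7^j = -4·5^j - 3·7^(j + 1) = -4·5^((j+1) - 1) - 3·7^(j+1),
which is the claimed formula at t = j+1.
By the principle of mathematical induction, the result holds for all t ≥ 1.

w_t = -4·5^(t - 1) - 3·7^t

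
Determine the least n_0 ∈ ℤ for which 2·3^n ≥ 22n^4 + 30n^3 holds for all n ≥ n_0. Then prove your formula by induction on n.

n_0 = 12

At n = 11: 354294 < 362032, so the inequality fails and n_0 ≥ 12. We prove 2·3^n ≥ 22n^4 + 30n^3 for all n ≥ 12.
Base case (n = 12): 2·3^n = 1062882 and 22n^4 + 30n^3 = 508032, so 1062882 ≥ 508032.
Suppose the result is true for n = p, so 2·3^p ≥ 22p^4 + 30p^3.
Then 2·3^(p + 1) = 3·(2·3^p) ≥ 3·(22p^4 + 30p^3).
Also, for p ≥ 12 we have 3·(22p^4 + 30p^3) ≥ 22(p+1)^4 + 30(p+1)^3, since 3·(22p^4 + 30p^3) − (22(p+1)^4 + 30(p+1)^3) = 44p^4 - 28p^3 - 222p^2 - 178p - 52, which is nonnegative for all p ≥ 12.
Combining, 2·3^(p + 1) ≥ 22(p+1)^4 + 30(p+1)^3.
By induction, the statement is established for all n ≥ 12.
Hence the smallest such n_0 is 12.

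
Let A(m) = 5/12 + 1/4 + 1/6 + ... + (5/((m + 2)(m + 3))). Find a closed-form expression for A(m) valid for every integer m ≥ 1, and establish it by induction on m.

A(m) = 5m/(3(m + 3))

We claim A(m) = 5m/(3(m + 3)) for all m ≥ 1.
When m = 1: A(1) = 5/12, and the closed form gives 5/12. They agree.
Inductive step: assume the claim holds for m = p, so A(p) = 5p/(3(p + 3)).
Then A(p+1) = A(p) + (5/((p + 3)(p + 4))) = (5p/(3(p + 3))) + (5/((p + 3)(p + 4))).
Simplifying, A(p+1) = 5(p + 1)/(3(p + 4)) = 5(p+1)/(3((p+1) + 3)),
which is the closed form with m = p+1.
By the principle of mathematical induction, the result holds for all m ≥ 1.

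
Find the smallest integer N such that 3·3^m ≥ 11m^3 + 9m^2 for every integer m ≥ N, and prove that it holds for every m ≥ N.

At m = 6: 2187 < 2700, so the inequality fails and N ≥ 7. We prove 3·3^m ≥ 11m^3 + 9m^2 for all m ≥ 7.
Base step (m = 7): 3·3^m = 6561 and 11m^3 + 9m^2 = 4214, so 6561 ≥ 4214.
Inductive step: assume the claim holds for m = i, so 3·3^i ≥ 11i^3 + 9i^2.
Then 3·3^(i + 1) = 3·(3·3^i) ≥ 3·(11i^3 + 9i^2).
Also, for i ≥ 7 we have 3·(11i^3 + 9i^2) ≥ 11(i+1)^3 + 9(i+1)^2, since 3·(11i^3 + 9i^2) − (11(i+1)^3 + 9(i+1)^2) = 22i^3 - 15i^2 - 51i - 20, which is nonnegative for all i ≥ 7.
Combining, 3·3^(i + 1) ≥ 11(i+1)^3 + 9(i+1)^2.
This completes the induction.
Hence the smallest such N is 7.

N = 7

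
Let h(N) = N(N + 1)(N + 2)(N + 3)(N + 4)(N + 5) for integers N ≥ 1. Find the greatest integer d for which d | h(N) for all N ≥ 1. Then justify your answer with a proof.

Computing the first values: h(1) = 720 and h(2) = 5040; gcd(720, 5040) = 720, so d ≤ 720.
We prove 720 | N(N + 1)(N + 2)(N + 3)(N + 4)(N + 5) for all N ≥ 1 by induction on N.
When N = 1: h(1) = 720 = 720·(1), so 720 | h(1).
Inductive step: suppose the statement holds for some k ≥ 1, i.e. 720 | h(k). Then
h(k+1) − h(k) = (k+1)·(k+2)·(k+3)·(k+4)·(k+5)·(k+6) − k·(k+1)·(k+2)·(k+3)·(k+4)·(k+5) = (k+1)·(k+2)·(k+3)·(k+4)·(k+5)·[(k+6) − k] = 6·(k+1)·(k+2)·(k+3)·(k+4)·(k+5). The product of 5 consecutive integers is divisible by (5)! = 120, so h(k+1) − h(k) is divisible by 6·120 = 720. By the inductive hypothesis 720 | h(k), hence 720 | h(k+1).
This completes the induction.
Therefore the largest such d is 720.

d = 720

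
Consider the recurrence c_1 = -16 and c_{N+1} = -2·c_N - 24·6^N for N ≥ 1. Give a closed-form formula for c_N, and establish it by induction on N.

c_N = -(-2)^N - 3·6^N

Computing the first terms: c_1 = -16, c_2 = -112, c_3 = -640. This suggests c_N = -(-2)^N - 3·6^N.
For the base case N = 1: the formula gives -16 = -16 = c_1.
Inductive step: assume the claim holds for N = j, so c_j = -(-2)^j - 3·6^j.
Then c_{j+1} = -2·c_j - 24·6^j = -2·(-(-2)^j - 3·6^j) - 24·6^j = -(-2)^(j + 1) - 3·6^(j + 1),
which is the claimed formula at N = j+1.
This completes the induction.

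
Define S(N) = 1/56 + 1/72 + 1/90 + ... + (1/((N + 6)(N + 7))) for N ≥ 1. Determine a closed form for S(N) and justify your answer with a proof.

We claim S(N) = N/(7(N + 7)) for all N ≥ 1.
Base case (N = 1): S(1) = 1/56, and the closed form gives 1/56. They agree.
Suppose the result is true for N = k, so S(k) = k/(7(k + 7)).
Then S(k+1) = S(k) + (1/((k + 7)(k + 8))) = (k/(7(k + 7))) + (1/((k + 7)(k + 8))).
Simplifying, S(k+1) = (k + 1)/(7(k + 8)) = (k+1)/(7((k+1) + 7)),
which is the closed form with N = k+1.
This completes the induction.

S(N) = N/(7(N + 7))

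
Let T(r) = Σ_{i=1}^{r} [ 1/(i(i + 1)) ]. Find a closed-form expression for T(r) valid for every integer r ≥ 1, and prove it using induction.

T(r) = r/(r + 1)

We claim T(r) = r/(r + 1) for all r ≥ 1.
When r = 1: T(1) = 1/2, and the closed form gives 1/2. They agree.
Inductive step: suppose the statement holds for some i ≥ 1, so T(i) = i/(i + 1).
Then T(i+1) = T(i) + (1/((i + 1)(i + 2))) = (i/(i + 1)) + (1/((i + 1)(i + 2))).
Simplifying, T(i+1) = (i + 1)/(i + 2) = (i+1)/((i+1) + 1),
which is the closed form with r = i+1.
Hence, by induction on r, the claim holds for every r ≥ 1.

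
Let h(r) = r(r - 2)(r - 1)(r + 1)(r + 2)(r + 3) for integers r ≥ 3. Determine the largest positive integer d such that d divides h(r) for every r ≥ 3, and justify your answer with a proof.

Computing the first values: h(3) = 720 and h(4) = 5040; gcd(720, 5040) = 720, so d ≤ 720.
We prove 720 | r(r - 2)(r - 1)(r + 1)(r + 2)(r + 3) for all r ≥ 3 by induction on r.
Base case (r = 3): h(3) = 720 = 720·(1), so 720 | h(3).
Suppose the result is true for r = i, i.e. 720 | h(i). Then
h(i+1) − h(i) = (i-1)·i·(i+1)·(i+2)·(i+3)·(i+4) − (i-2)·(i-1)·i·(i+1)·(i+2)·(i+3) = (i-1)·i·(i+1)·(i+2)·(i+3)·[(i+4) − (i-2)] = 6·(i-1)·i·(i+1)·(i+2)·(i+3). The product of 5 consecutive integers is divisible by (5)! = 120, so h(i+1) − h(i) is divisible by 6·120 = 720. By the inductive hypothesis 720 | h(i), hence 720 | h(i+1).
By the principle of mathematical induction, the result holds for all r ≥ 3.
Therefore the largest such d is 720.

d = 720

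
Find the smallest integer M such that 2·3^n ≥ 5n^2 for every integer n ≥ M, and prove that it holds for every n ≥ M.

M = 3

At n = 2: 18 < 20, so the inequality fails and M ≥ 3. We prove 2·3^n ≥ 5n^2 for all n ≥ 3.
Base case (n = 3): 2·3^n = 54 and 5n^2 = 45, so 54 ≥ 45.
Inductive step: assume the claim holds for n = r, so 2·3^r ≥ 5r^2.
Then 2·3^(r + 1) = 3·(2·3^r) ≥ 3·(5r^2).
Also, for r ≥ 3 we have 3·(5r^2) ≥ 5(r+1)^2, since 3 ≥ (1 + 1/r)^2 for all r ≥ 3.
Combining, 2·3^(r + 1) ≥ 5(r+1)^2.
Hence, by induction on n, the claim holds for every n ≥ 3.
Hence the smallest such M is 3.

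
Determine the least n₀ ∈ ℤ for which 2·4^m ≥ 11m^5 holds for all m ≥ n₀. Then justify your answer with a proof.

n₀ = 10

At m = 9: 524288 < 649539, so the inequality fails and n₀ ≥ 10. We prove 2·4^m ≥ 11m^5 for all m ≥ 10.
Base case (m = 10): 2·4^m = 2097152 and 11m^5 = 1100000, so 2097152 ≥ 1100000.
Suppose the result is true for m = k, so 2·4^k ≥ 11k^5.
Then 2·4^(k + 1) = 4·(2·4^k) ≥ 4·(11k^5).
Also, for k ≥ 10 we have 4·(11k^5) ≥ 11(k+1)^5, since 4 ≥ (1 + 1/k)^5 for all k ≥ 10.
Combining, 2·4^(k + 1) ≥ 11(k+1)^5.
This completes the induction.
Hence the smallest such n₀ is 10.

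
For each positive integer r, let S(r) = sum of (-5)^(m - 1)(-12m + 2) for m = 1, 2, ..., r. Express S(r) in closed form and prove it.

We claim S(r) = 2(-5)^r·r for all r ≥ 1.
For the base case r = 1: S(1) = -10, and the closed form gives -10. They agree.
Inductive step: suppose the statement holds for some m ≥ 1, so S(m) = 2(-5)^m·m.
Then S(m+1) = S(m) + ((-5)^m(-12m - 10)) = (2(-5)^m·m) + ((-5)^m(-12m - 10)).
Simplifying, S(m+1) = (-5)^(m + 1)(2m + 2) = 2(-5)^(m+1)·(m+1),
which is the closed form with r = m+1.
By induction, the statement is established for all r ≥ 1.

S(r) = 2(-5)^r·r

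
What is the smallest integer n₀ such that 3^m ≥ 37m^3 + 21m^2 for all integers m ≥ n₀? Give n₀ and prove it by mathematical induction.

At m = 9: 19683 < 28674, so the inequality fails and n₀ ≥ 10. We prove 3^m ≥ 37m^3 + 21m^2 for all m ≥ 10.
When m = 10: 3^m = 59049 and 37m^3 + 21m^2 = 39100, so 59049 ≥ 39100.
Suppose the result is true for m = r, so 3^r ≥ 37r^3 + 21r^2.
Then 3^(r + 1) = 3·(3^r) ≥ 3·(37r^3 + 21r^2).
Also, for r ≥ 10 we have 3·(37r^3 + 21r^2) ≥ 37(r+1)^3 + 21(r+1)^2, since 3·(37r^3 + 21r^2) − (37(r+1)^3 + 21(r+1)^2) = 74r^3 - 69r^2 - 153r - 58, which is nonnegative for all r ≥ 10.
Combining, 3^(r + 1) ≥ 37(r+1)^3 + 21(r+1)^2.
This completes the induction.
Hence the smallest such n₀ is 10.

n₀ = 10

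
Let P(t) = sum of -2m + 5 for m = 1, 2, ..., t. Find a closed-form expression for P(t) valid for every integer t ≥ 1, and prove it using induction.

P(t) = -t(t - 4)

We claim P(t) = -t(t - 4) for all t ≥ 1.
For the base case t = 1: P(1) = 3, and the closed form gives 3. They agree.
Inductive step: assume the claim holds for t = m, so P(m) = m(-m + 4).
Then P(m+1) = P(m) + (-2m + 3) = (m(-m + 4)) + (-2m + 3).
Simplifying, P(m+1) = -(m - 3)(m + 1) = -(m+1)((m+1) - 4),
which is the closed form with t = m+1.
By the principle of mathematical induction, the result holds for all t ≥ 1.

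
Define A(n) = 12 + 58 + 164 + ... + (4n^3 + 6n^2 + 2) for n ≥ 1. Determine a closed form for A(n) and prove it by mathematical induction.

We claim A(n) = n(n + 3)(n^2 + n + 1) for all n ≥ 1.
Base case (n = 1): A(1) = 12, and the closed form gives 12. They agree.
For the inductive step, assume it holds for an arbitrary r ≥ 1, so A(r) = r(r^3 + 4r^2 + 4r + 3).
Then A(r+1) = A(r) + (4r^3 + 18r^2 + 24r + 12) = (r(r^3 + 4r^2 + 4r + 3)) + (4r^3 + 18r^2 + 24r + 12).
Simplifying, A(r+1) = (r + 1)(r + 4)(r^2 + 3r + 3) = (r+1)((r+1) + 3)((r+1)^2 + (r+1) + 1),
which is the closed form with n = r+1.
By induction, the statement is established for all n ≥ 1.

A(n) = n(n + 3)(n^2 + n + 1)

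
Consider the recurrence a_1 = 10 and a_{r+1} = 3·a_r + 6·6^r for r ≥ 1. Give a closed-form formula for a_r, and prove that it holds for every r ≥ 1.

Computing the first terms: a_1 = 10, a_2 = 66, a_3 = 414. This suggests a_r = -2·3^(r - 1) + 2·6^r.
For the base case r = 1: the formula gives 10 = 10 = a_1.
Inductive step: assume the claim holds for r = k, so a_k = -2·3^(k - 1) + 2·6^k.
Then a_{k+1} = 3·a_k + 6·6^k = 3·(-2·3^(k - 1) + 2·6^k) + 6·6^k = -2·3^k + 2·6^(k + 1) = -2·3^((k+1) - 1) + 2·6^(k+1),
which is the claimed formula at r = k+1.
By induction, the statement is established for all r ≥ 1.

a_r = -2·3^(r - 1) + 2·6^r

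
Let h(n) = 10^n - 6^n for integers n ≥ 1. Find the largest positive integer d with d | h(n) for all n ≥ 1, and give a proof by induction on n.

Computing the first values: h(1) = 4 and h(2) = 64; gcd(4, 64) = 4, so d ≤ 4.
We prove 4 | 10^n - 6^n for all n ≥ 1 by induction on n.
When n = 1: h(1) = 4 = 4·(1), so 4 | h(1).
Suppose the result is true for n = k, i.e. 4 | h(k). Then
10^{k+1} − 6^{k+1} = 10·10^k − 6·6^k = 10·(10^k − 6^k) + (4)·6^k. The first term is divisible by 4 by the inductive hypothesis, and the second term (4)·6^k is divisible by 4 since 4 | 4. Hence 4 | h(k+1).
By induction, the statement is established for all n ≥ 1.
Therefore the largest such d is 4.

d = 4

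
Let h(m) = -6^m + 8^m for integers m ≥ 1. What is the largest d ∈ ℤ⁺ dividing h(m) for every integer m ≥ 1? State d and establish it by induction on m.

d = 2

Computing the first values: h(1) = 2 and h(2) = 28; gcd(2, 28) = 2, so d ≤ 2.
We prove 2 | -6^m + 8^m for all m ≥ 1 by induction on m.
Base case (m = 1): h(1) = 2 = 2·(1), so 2 | h(1).
For the inductive step, assume it holds for an arbitrary r ≥ 1, i.e. 2 | h(r). Then
8^{r+1} − 6^{r+1} = 8·8^r − 6·6^r = 8·(8^r − 6^r) + (2)·6^r. The first term is divisible by 2 by the inductive hypothesis, and the second term (2)·6^r is divisible by 2 since 2 | 2. Hence 2 | h(r+1).
By induction, the statement is established for all m ≥ 1.
Therefore the largest such d is 2.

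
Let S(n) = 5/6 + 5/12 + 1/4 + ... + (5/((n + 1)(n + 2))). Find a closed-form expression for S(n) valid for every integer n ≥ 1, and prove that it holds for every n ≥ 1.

We claim S(n) = 5n/(2(n + 2)) for all n ≥ 1.
Base case (n = 1): S(1) = 5/6, and the closed form gives 5/6. They agree.
Inductive step: assume the claim holds for n = p, so S(p) = 5p/(2(p + 2)).
Then S(p+1) = S(p) + (5/((p + 2)(p + 3))) = (5p/(2(p + 2))) + (5/((p + 2)(p + 3))).
Simplifying, S(p+1) = 5(p + 1)/(2(p + 3)) = 5(p+1)/(2((p+1) + 2)),
which is the closed form with n = p+1.
Hence, by induction on n, the claim holds for every n ≥ 1.

S(n) = 5n/(2(n + 2))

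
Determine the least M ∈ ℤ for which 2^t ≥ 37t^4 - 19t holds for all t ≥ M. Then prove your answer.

At t = 23: 8388608 < 10353680, so the inequality fails and M ≥ 24. We prove 2^t ≥ 37t^4 - 19t for all t ≥ 24.
For the base case t = 24: 2^t = 16777216 and 37t^4 - 19t = 12275256, so 16777216 ≥ 12275256.
Inductive step: assume the claim holds for t = i, so 2^i ≥ 37i^4 - 19i.
Then 2^(i + 1) = 2·(2^i) ≥ 2·(37i^4 - 19i).
Also, for i ≥ 24 we have 2·(37i^4 - 19i) ≥ 37(i+1)^4 - 19(i+1), since 2·(37i^4 - 19i) − (37(i+1)^4 - 19(i+1)) = 37i^4 - 148i^3 - 222i^2 - 167i - 18, which is nonnegative for all i ≥ 24.
Combining, 2^(i + 1) ≥ 37(i+1)^4 - 19(i+1).
By induction, the statement is established for all t ≥ 24.
Hence the smallest such M is 24.

M = 24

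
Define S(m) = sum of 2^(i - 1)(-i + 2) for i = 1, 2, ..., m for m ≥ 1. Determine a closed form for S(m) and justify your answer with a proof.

We claim S(m) = 2^m(-m + 3) - 3 for all m ≥ 1.
Base case (m = 1): S(1) = 1, and the closed form gives 1. They agree.
For the inductive step, assume it holds for an arbitrary i ≥ 1, so S(i) = 2^i(-i + 3) - 3.
Then S(i+1) = S(i) + (2^i(-i + 1)) = (2^i(-i + 3) - 3) + (2^i(-i + 1)).
Simplifying, S(i+1) = -2^(i + 1)i + 2^(i + 2) - 3 = 2^(i+1)(-(i+1) + 3) - 3,
which is the closed form with m = i+1.
This completes the induction.

S(m) = 2^m(-m + 3) - 3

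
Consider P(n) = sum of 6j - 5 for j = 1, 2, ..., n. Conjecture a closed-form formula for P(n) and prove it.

We claim P(n) = n(3n - 2) for all n ≥ 1.
When n = 1: P(1) = 1, and the closed form gives 1. They agree.
Inductive step: assume the claim holds for n = j, so P(j) = j(3j - 2).
Then P(j+1) = P(j) + (6j + 1) = (j(3j - 2)) + (6j + 1).
Simplifying, P(j+1) = (j + 1)(3j + 1) = (j+1)(3(j+1) - 2),
which is the closed form with n = j+1.
By the principle of mathematical induction, the result holds for all n ≥ 1.

P(n) = n(3n - 2)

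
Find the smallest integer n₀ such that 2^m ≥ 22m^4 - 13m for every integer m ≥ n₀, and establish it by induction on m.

n₀ = 23

At m = 22: 4194304 < 5153346, so the inequality fails and n₀ ≥ 23. We prove 2^m ≥ 22m^4 - 13m for all m ≥ 23.
Base case (m = 23): 2^m = 8388608 and 22m^4 - 13m = 6156203, so 8388608 ≥ 6156203.
Suppose the result is true for m = r, so 2^r ≥ 22r^4 - 13r.
Then 2^(r + 1) = 2·(2^r) ≥ 2·(22r^4 - 13r).
Also, for r ≥ 23 we have 2·(22r^4 - 13r) ≥ 22(r+1)^4 - 13(r+1), since 2·(22r^4 - 13r) − (22(r+1)^4 - 13(r+1)) = 22r^4 - 88r^3 - 132r^2 - 101r - 9, which is nonnegative for all r ≥ 23.
Combining, 2^(r + 1) ≥ 22(r+1)^4 - 13(r+1).
By the principle of mathematical induction, the result holds for all m ≥ 23.
Hence the smallest such n₀ is 23.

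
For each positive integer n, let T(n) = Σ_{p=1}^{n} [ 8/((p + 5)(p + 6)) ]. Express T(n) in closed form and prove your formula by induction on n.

T(n) = 4n/(3(n + 6))

We claim T(n) = 4n/(3(n + 6)) for all n ≥ 1.
For the base case n = 1: T(1) = 4/21, and the closed form gives 4/21. They agree.
Suppose the result is true for n = p, so T(p) = 4p/(3(p + 6)).
Then T(p+1) = T(p) + (8/((p + 6)(p + 7))) = (4p/(3(p + 6))) + (8/((p + 6)(p + 7))).
Simplifying, T(p+1) = 4(p + 1)/(3(p + 7)) = 4(p+1)/(3((p+1) + 6)),
which is the closed form with n = p+1.
Hence, by induction on n, the claim holds for every n ≥ 1.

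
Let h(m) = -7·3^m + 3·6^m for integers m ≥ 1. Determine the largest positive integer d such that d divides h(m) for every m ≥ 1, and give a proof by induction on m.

Computing the first values: h(1) = -3 and h(2) = 45; gcd(-3, 45) = 3, so d ≤ 3.
We prove 3 | -7·3^m + 3·6^m for all m ≥ 1 by induction on m.
Base case (m = 1): h(1) = -3 = 3·(-1), so 3 | h(1).
Suppose the result is true for m = r, i.e. 3 | h(r). Then
h(r+1) − 6·h(r) = (-7·3^(r+1) + 3·6^(r+1)) − 6·(-7·3^r + 3·6^r) = (-7)·3^r·(3 − 6) = (21)·3^r. Since 3 | h(r) by the inductive hypothesis, 3 | 6·h(r); and 3 | 21 since 21 = 3·7. Therefore 3 | h(r+1).
By the principle of mathematical induction, the result holds for all m ≥ 1.
Therefore the largest such d is 3.

d = 3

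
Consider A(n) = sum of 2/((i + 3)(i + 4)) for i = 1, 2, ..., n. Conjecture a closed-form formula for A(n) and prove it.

We claim A(n) = n/(2(n + 4)) for all n ≥ 1.
Base step (n = 1): A(1) = 1/10, and the closed form gives 1/10. They agree.
For the inductive step, assume it holds for an arbitrary i ≥ 1, so A(i) = i/(2(i + 4)).
Then A(i+1) = A(i) + (2/((i + 4)(i + 5))) = (i/(2(i + 4))) + (2/((i + 4)(i + 5))).
Simplifying, A(i+1) = (i + 1)/(2(i + 5)) = (i+1)/(2((i+1) + 4)),
which is the closed form with n = i+1.
This completes the induction.

A(n) = n/(2(n + 4))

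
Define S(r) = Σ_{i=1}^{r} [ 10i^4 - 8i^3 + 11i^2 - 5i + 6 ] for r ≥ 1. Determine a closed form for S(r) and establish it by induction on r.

S(r) = r(2r^4 + 3r^3 + 3r^2 + r + 5)

We claim S(r) = r(2r^4 + 3r^3 + 3r^2 + r + 5) for all r ≥ 1.
Base step (r = 1): S(1) = 14, and the closed form gives 14. They agree.
Inductive step: assume the claim holds for r = i, so S(i) = i(2i^4 + 3i^3 + 3i^2 + i + 5).
Then S(i+1) = S(i) + (10i^4 + 32i^3 + 47i^2 + 33i + 14) = (i(2i^4 + 3i^3 + 3i^2 + i + 5)) + (10i^4 + 32i^3 + 47i^2 + 33i + 14).
Simplifying, S(i+1) = (i + 1)(2i^4 + 11i^3 + 24i^2 + 24i + 14) = (i+1)(2(i+1)^4 + 3(i+1)^3 + 3(i+1)^2 + (i+1) + 5),
which is the closed form with r = i+1.
Hence, by induction on r, the claim holds for every r ≥ 1.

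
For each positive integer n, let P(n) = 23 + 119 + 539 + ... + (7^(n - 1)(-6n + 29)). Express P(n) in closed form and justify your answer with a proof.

P(n) = 7^n(-n + 5) - 5

We claim P(n) = 7^n(-n + 5) - 5 for all n ≥ 1.
When n = 1: P(1) = 23, and the closed form gives 23. They agree.
Suppose the result is true for n = j, so P(j) = 7^j(-j + 5) - 5.
Then P(j+1) = P(j) + (7^j(-6j + 23)) = (7^j(-j + 5) - 5) + (7^j(-6j + 23)).
Simplifying, P(j+1) = -7·7^j·j + 28·7^j - 5 = 7^(j+1)(-(j+1) + 5) - 5,
which is the closed form with n = j+1.
By induction, the statement is established for all n ≥ 1.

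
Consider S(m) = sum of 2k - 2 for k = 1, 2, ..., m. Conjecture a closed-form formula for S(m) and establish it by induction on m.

S(m) = m(m - 1)

We claim S(m) = m(m - 1) for all m ≥ 1.
Base case (m = 1): S(1) = 0, and the closed form gives 0. They agree.
Inductive step: assume the claim holds for m = k, so S(k) = k(k - 1).
Then S(k+1) = S(k) + (2k) = (k(k - 1)) + (2k).
Simplifying, S(k+1) = k(k + 1) = (k+1)((k+1) - 1),
which is the closed form with m = k+1.
By induction, the statement is established for all m ≥ 1.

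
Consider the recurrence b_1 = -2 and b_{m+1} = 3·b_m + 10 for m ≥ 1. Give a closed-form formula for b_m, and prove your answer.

b_m = 3^m - 5

Computing the first terms: b_1 = -2, b_2 = 4, b_3 = 22. This suggests b_m = 3^m - 5.
For the base case m = 1: the formula gives -2 = -2 = b_1.
Inductive step: suppose the statement holds for some i ≥ 1, so b_i = 3^i - 5.
Then b_{i+1} = 3·b_i + 10 = 3·(3^i - 5) + 10 = 3^(i + 1) - 5,
which is the claimed formula at m = i+1.
By the principle of mathematical induction, the result holds for all m ≥ 1.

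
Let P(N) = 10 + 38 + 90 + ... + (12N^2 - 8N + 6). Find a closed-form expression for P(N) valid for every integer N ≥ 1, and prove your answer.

P(N) = 2N(2N^2 + N + 2)

We claim P(N) = 2N(2N^2 + N + 2) for all N ≥ 1.
For the base case N = 1: P(1) = 10, and the closed form gives 10. They agree.
Inductive step: assume the claim holds for N = m, so P(m) = 2m(2m^2 + m + 2).
Then P(m+1) = P(m) + (12m^2 + 16m + 10) = (2m(2m^2 + m + 2)) + (12m^2 + 16m + 10).
Simplifying, P(m+1) = 2(m + 1)(2m^2 + 5m + 5) = 2(m+1)(2(m+1)^2 + (m+1) + 2),
which is the closed form with N = m+1.
This completes the induction.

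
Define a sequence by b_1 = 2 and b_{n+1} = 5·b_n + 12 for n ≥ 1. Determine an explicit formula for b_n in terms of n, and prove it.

b_n = 5^n - 3

Computing the first terms: b_1 = 2, b_2 = 22, b_3 = 122. This suggests b_n = 5^n - 3.
Base step (n = 1): the formula gives 2 = 2 = b_1.
Inductive step: suppose the statement holds for some m ≥ 1, so b_m = 5^m - 3.
Then b_{m+1} = 5·b_m + 12 = 5·(5^m - 3) + 12 = 5^(m + 1) - 3,
which is the claimed formula at n = m+1.
By the principle of mathematical induction, the result holds for all n ≥ 1.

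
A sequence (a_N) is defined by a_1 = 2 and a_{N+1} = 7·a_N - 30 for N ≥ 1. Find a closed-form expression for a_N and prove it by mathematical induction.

Computing the first terms: a_1 = 2, a_2 = -16, a_3 = -142. This suggests a_N = -3·7^(N - 1) + 5.
Base step (N = 1): the formula gives 2 = 2 = a_1.
For the inductive step, assume it holds for an arbitrary j ≥ 1, so a_j = -3·7^(j - 1) + 5.
Then a_{j+1} = 7·a_j - 30 = 7·(-3·7^(j - 1) + 5) - 30 = -3·7^j + 5 = -3·7^((j+1) - 1) + 5,
which is the claimed formula at N = j+1.
By induction, the statement is established for all N ≥ 1.

a_N = -3·7^(N - 1) + 5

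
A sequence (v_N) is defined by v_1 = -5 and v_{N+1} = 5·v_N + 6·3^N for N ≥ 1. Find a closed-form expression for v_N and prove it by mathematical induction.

Computing the first terms: v_1 = -5, v_2 = -7, v_3 = 19. This suggests v_N = -3^(N + 1) + 4·5^(N - 1).
Base step (N = 1): the formula gives -5 = -5 = v_1.
Suppose the result is true for N = i, so v_i = -3^(i + 1) + 4·5^(i - 1).
Then v_{i+1} = 5·v_i + 6·3^i = 5·(-3^(i + 1) + 4·5^(i - 1)) + 6·3^i = -3^(i + 2) + 4·5^i = -3^((i+1) + 1) + 4·5^((i+1) - 1),
which is the claimed formula at N = i+1.
By induction, the statement is established for all N ≥ 1.

v_N = -3^(N + 1) + 4·5^(N - 1)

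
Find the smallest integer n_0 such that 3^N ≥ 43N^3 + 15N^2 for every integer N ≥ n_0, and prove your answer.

At N = 9: 19683 < 32562, so the inequality fails and n_0 ≥ 10. We prove 3^N ≥ 43N^3 + 15N^2 for all N ≥ 10.
Base case (N = 10): 3^N = 59049 and 43N^3 + 15N^2 = 44500, so 59049 ≥ 44500.
Suppose the result is true for N = r, so 3^r ≥ 43r^3 + 15r^2.
Then 3^(r + 1) = 3·(3^r) ≥ 3·(43r^3 + 15r^2).
Also, for r ≥ 10 we have 3·(43r^3 + 15r^2) ≥ 43(r+1)^3 + 15(r+1)^2, since 3·(43r^3 + 15r^2) − (43(r+1)^3 + 15(r+1)^2) = 86r^3 - 99r^2 - 159r - 58, which is nonnegative for all r ≥ 10.
Combining, 3^(r + 1) ≥ 43(r+1)^3 + 15(r+1)^2.
This completes the induction.
Hence the smallest such n_0 is 10.

n_0 = 10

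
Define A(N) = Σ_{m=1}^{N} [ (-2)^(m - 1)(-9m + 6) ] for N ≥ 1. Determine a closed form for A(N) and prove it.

We claim A(N) = (-2)^N(3N - 1) + 1 for all N ≥ 1.
For the base case N = 1: A(1) = -3, and the closed form gives -3. They agree.
Inductive step: assume the claim holds for N = m, so A(m) = (-2)^m(3m - 1) + 1.
Then A(m+1) = A(m) + ((-2)^m(-9m - 3)) = ((-2)^m(3m - 1) + 1) + ((-2)^m(-9m - 3)).
Simplifying, A(m+1) = -6(-2)^m·m - 4(-2)^m + 1 = (-2)^(m+1)(3(m+1) - 1) + 1,
which is the closed form with N = m+1.
Hence, by induction on N, the claim holds for every N ≥ 1.

A(N) = (-2)^N(3N - 1) + 1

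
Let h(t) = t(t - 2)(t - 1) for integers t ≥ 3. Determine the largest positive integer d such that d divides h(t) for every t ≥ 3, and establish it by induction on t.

Computing the first values: h(3) = 6 and h(4) = 24; gcd(6, 24) = 6, so d ≤ 6.
We prove 6 | t(t - 2)(t - 1) for all t ≥ 3 by induction on t.
For the base case t = 3: h(3) = 6 = 6·(1), so 6 | h(3).
Suppose the result is true for t = r, i.e. 6 | h(r). Then
h(r+1) − h(r) = (r-1)·r·(r+1) − (r-2)·(r-1)·r = (r-1)·r·[(r+1) − (r-2)] = 3·(r-1)·r. The product of 2 consecutive integers is divisible by (2)! = 2, so h(r+1) − h(r) is divisible by 3·2 = 6. By the inductive hypothesis 6 | h(r), hence 6 | h(r+1).
By the principle of mathematical induction, the result holds for all t ≥ 3.
Therefore the largest such d is 6.

d = 6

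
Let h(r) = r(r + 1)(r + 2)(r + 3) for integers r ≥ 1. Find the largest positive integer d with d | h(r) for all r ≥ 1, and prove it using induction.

d = 24

Computing the first values: h(1) = 24 and h(2) = 120; gcd(24, 120) = 24, so d ≤ 24.
We prove 24 | r(r + 1)(r + 2)(r + 3) for all r ≥ 1 by induction on r.
For the base case r = 1: h(1) = 24 = 24·(1), so 24 | h(1).
For the inductive step, assume it holds for an arbitrary j ≥ 1, i.e. 24 | h(j). Then
h(j+1) − h(j) = (j+1)·(j+2)·(j+3)·(j+4) − j·(j+1)·(j+2)·(j+3) = (j+1)·(j+2)·(j+3)·[(j+4) − j] = 4·(j+1)·(j+2)·(j+3). The product of 3 consecutive integers is divisible by (3)! = 6, so h(j+1) − h(j) is divisible by 4·6 = 24. By the inductive hypothesis 24 | h(j), hence 24 | h(j+1).
This completes the induction.
Therefore the largest such d is 24.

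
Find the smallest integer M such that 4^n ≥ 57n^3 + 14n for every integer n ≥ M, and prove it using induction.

M = 8

At n = 7: 16384 < 19649, so the inequality fails and M ≥ 8. We prove 4^n ≥ 57n^3 + 14n for all n ≥ 8.
Base step (n = 8): 4^n = 65536 and 57n^3 + 14n = 29296, so 65536 ≥ 29296.
Suppose the result is true for n = i, so 4^i ≥ 57i^3 + 14i.
Then 4^(i + 1) = 4·(4^i) ≥ 4·(57i^3 + 14i).
Also, for i ≥ 8 we have 4·(57i^3 + 14i) ≥ 57(i+1)^3 + 14(i+1), since 4·(57i^3 + 14i) − (57(i+1)^3 + 14(i+1)) = 171i^3 - 171i^2 - 129i - 71, which is nonnegative for all i ≥ 8.
Combining, 4^(i + 1) ≥ 57(i+1)^3 + 14(i+1).
This completes the induction.
Hence the smallest such M is 8.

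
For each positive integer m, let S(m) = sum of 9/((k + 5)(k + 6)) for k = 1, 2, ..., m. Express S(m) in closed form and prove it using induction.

We claim S(m) = 3m/(2(m + 6)) for all m ≥ 1.
For the base case m = 1: S(1) = 3/14, and the closed form gives 3/14. They agree.
For the inductive step, assume it holds for an arbitrary k ≥ 1, so S(k) = 3k/(2(k + 6)).
Then S(k+1) = S(k) + (9/((k + 6)(k + 7))) = (3k/(2(k + 6))) + (9/((k + 6)(k + 7))).
Simplifying, S(k+1) = 3(k + 1)/(2(k + 7)) = 3(k+1)/(2((k+1) + 6)),
which is the closed form with m = k+1.
By induction, the statement is established for all m ≥ 1.

S(m) = 3m/(2(m + 6))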